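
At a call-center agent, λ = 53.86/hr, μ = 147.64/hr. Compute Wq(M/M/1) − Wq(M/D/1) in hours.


ρ = 53.86/147.64 = 0.3648
Wq(M/M/1) = ρ/(μ−λ) = 0.3648/93.78 = 0.003890 hr
Wq(M/D/1) = ρ/(2(μ−λ)) = 0.001945 hr
Savings = 0.003890 − 0.001945 = 0.001945 hr

Final: 0.001945 hr


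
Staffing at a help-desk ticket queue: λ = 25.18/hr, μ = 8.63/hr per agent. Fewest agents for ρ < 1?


Stability requires cμ > λ ⇔ c > λ/μ.
λ/μ = 25.18/8.63 = 2.9177
Minimum integer c = ⌊2.9177⌋ + 1 = 3
Check: 3·8.63 = 25.89 > 25.18, while 2·8.63 = 17.26 ≤ 25.18

Final: 3 servers


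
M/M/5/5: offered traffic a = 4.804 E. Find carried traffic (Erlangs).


B(5,4.804) = 0.268760 (Erlang-B)
Carried load = a(1 − B) = 4.804·(1 − 0.268760) = 4.804·0.731240 = 3.5129 E

Final: 3.5129 Erlangs


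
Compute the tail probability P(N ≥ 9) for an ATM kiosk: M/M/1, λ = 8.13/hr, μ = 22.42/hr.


ρ = 8.13/22.42 = 0.3626
P(N ≥ n) = ρ^n = 0.3626^9 = 0.0001084

Final: 0.0001084


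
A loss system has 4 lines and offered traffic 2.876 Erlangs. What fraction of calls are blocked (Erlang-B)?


B(c,a) = (a^c/c!) / Σ_{k=0}^{c} a^k/k!
a^4/4! = 2.850653
Σ terms (k=0..4): 1.00000 + 2.87600 + 4.13569 + 3.96475 + 2.85065 = 14.827087
B = 2.850653/14.827087 = 0.192260

Final: 0.192260


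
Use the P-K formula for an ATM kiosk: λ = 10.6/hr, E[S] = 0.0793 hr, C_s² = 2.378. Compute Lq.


ρ = λ·E[S] = 10.6·0.0793 = 0.8406
Lq = ρ²(1+C_s²)/(2(1−ρ)) = 0.7066·(1+2.378)/(2·0.1594)
= 0.7066·3.3780/0.3188 = 7.48592

Final: 7.48592


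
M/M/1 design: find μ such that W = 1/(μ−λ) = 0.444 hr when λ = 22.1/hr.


W = 1/(μ−λ) ⇒ μ − λ = 1/W = 1/0.444 = 2.2523
μ = λ + 1/W = 22.1 + 2.2523 = 24.3523 per hr

Final: 24.3523 /hr


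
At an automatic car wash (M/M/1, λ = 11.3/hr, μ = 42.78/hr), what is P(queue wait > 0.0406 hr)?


ρ = 11.3/42.78 = 0.2641
P(Wq > t) = ρ·e^{−(μ−λ)t} = 0.2641·e^{−1.2781}
= 0.2641·0.278569 = 0.073582

Final: 0.073582


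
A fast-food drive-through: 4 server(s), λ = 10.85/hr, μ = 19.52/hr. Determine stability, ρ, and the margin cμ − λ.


Total capacity cμ = 4·19.52 = 78.08/hr
ρ = λ/(cμ) = 10.85/78.08 = 0.1390
Stable ⇔ ρ < 1: YES
Spare capacity = cμ − λ = 78.08 − 10.85 = 67.23/hr

Final: ρ = 0.1390; stable; margin = 67.23/hr


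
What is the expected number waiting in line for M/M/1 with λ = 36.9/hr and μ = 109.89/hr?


ρ = 36.9/109.89 = 0.3358
Lq = ρ²/(1−ρ) = 0.1128/0.6642 = 0.1698

Final: 0.1698


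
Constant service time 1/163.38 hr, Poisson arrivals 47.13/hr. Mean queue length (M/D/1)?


ρ = 47.13/163.38 = 0.2885
M/D/1: Lq = ρ²/(2(1−ρ)) = 0.08321/(2·0.7115) = 0.05848

Final: 0.05848


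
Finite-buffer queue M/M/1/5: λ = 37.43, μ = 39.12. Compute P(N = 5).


ρ = λ/μ = 37.43/39.12 = 0.9568
P_K = (1−ρ)ρ^K/(1−ρ^(K+1)) = (0.04320·0.801872)/(1 − 0.767231)
= 0.034641/0.232769 = 0.148822

Final: 0.148822


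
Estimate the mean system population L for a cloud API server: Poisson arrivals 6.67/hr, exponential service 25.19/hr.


ρ = λ/μ = 6.67/25.19 = 0.2648
L = ρ/(1−ρ) = 0.2648/(1 − 0.2648) = 0.2648/0.7352 = 0.3602

Final: 0.3602


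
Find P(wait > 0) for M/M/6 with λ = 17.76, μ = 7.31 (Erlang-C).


a = λ/μ = 2.4295; ρ = a/6 = 0.4049
P₀ = 0.087656 (from M/M/c formula)
C(c,a) = [a^c/(c!(1−ρ))]·P₀ = [205.66174/(720·0.5951)]·0.087656
= 0.48001·0.087656 = 0.042076

Final: 0.042076


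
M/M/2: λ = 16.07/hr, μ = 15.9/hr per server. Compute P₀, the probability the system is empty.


a = λ/μ = 16.07/15.9 = 1.0107; ρ = a/c = 0.5053
Σ_{k=0}^{1} a^k/k! (terms k=0..1) = 1.00000 + 1.01069 = 2.01069
Tail: a^2/(2!(1−ρ)) = 1.02150/(2·0.4947) = 1.03254
P₀ = 1/(2.01069 + 1.03254) = 1/3.04323 = 0.328598

Final: 0.328598


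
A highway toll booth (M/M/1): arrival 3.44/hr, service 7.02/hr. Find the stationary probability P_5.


ρ = 3.44/7.02 = 0.4900
P_n = (1−ρ)·ρ^n = (1 − 0.4900)·0.4900^5 = 0.5100·0.028256 = 0.014410

Final: 0.014410


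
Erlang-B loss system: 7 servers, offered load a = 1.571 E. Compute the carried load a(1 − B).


B(7,1.571) = 0.0009742 (Erlang-B)
Carried load = a(1 − B) = 1.571·(1 − 0.0009742) = 1.571·0.999026 = 1.5695 E

Final: 1.5695 Erlangs


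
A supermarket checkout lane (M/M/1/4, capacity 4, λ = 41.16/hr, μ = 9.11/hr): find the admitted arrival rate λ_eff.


ρ = 4.5181; P_K = (1−ρ)ρ^4/(1−ρ^5) = 0.779082
λ_eff = λ(1 − P_K) = 41.16·(1 − 0.779082) = 41.16·0.220918 = 9.0930 /hr

Final: 9.0930 /hr


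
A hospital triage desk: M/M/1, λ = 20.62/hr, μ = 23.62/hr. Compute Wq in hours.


ρ = 20.62/23.62 = 0.8730
Wq = ρ/(μ−λ) = 0.8730/(23.62 − 20.62) = 0.8730/3.00 = 0.2910 hr

Final: 0.2910 hr


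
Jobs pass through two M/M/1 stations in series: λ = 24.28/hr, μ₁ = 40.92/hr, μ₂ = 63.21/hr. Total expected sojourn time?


Each node sees arrival rate λ = 24.28/hr (tandem ⇒ throughput preserved).
W₁ = 1/(μ₁−λ) = 1/(40.92−24.28) = 0.06010 hr
W₂ = 1/(μ₂−λ) = 1/(63.21−24.28) = 0.02569 hr
W_total = W₁ + W₂ = 0.06010 + 0.02569 = 0.08578 hr

Final: 0.08578 hr


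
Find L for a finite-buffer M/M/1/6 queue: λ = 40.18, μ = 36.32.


ρ = 40.18/36.32 = 1.1063
L = ρ[1 − (K+1)ρ^K + Kρ^(K+1)] / [(1−ρ)(1−ρ^(K+1))]
Numerator: 1.1063·(1 − 7·1.833093 + 6·2.027910) = 0.371495
Denominator: (-0.1063)·(-1.027910) = 0.109244
L = 0.371495/0.109244 = 3.4006

Final: 3.4006


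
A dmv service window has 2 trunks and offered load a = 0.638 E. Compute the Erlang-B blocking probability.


B(c,a) = (a^c/c!) / Σ_{k=0}^{c} a^k/k!
a^2/2! = 0.203522
Σ terms (k=0..2): 1.00000 + 0.63800 + 0.20352 = 1.841522
B = 0.203522/1.841522 = 0.110518

Final: 0.110518


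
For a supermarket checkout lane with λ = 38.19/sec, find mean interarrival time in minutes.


Mean interarrival time = 1/λ = 1/38.19 second = 0.02618 second
In minutes: 0.02618 × 0.0166667 = 0.0004364 min

Final: 0.0004364 min


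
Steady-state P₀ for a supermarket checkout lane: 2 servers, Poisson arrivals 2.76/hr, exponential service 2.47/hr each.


a = λ/μ = 2.76/2.47 = 1.1174; ρ = a/c = 0.5587
Σ_{k=0}^{1} a^k/k! (terms k=0..1) = 1.00000 + 1.11741 = 2.11741
Tail: a^2/(2!(1−ρ)) = 1.24860/(2·0.4413) = 1.41470
P₀ = 1/(2.11741 + 1.41470) = 1/3.53211 = 0.283117

Final: 0.283117


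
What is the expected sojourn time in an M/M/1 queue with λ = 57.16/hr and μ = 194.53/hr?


W = 1/(μ−λ) = 1/(194.53 − 57.16) = 1/137.37 = 0.007280 hr

Final: 0.007280 hr


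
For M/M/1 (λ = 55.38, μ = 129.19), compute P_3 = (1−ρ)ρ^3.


ρ = 55.38/129.19 = 0.4287
P_n = (1−ρ)·ρ^n = (1 − 0.4287)·0.4287^3 = 0.5713·0.078772 = 0.045005

Final: 0.045005


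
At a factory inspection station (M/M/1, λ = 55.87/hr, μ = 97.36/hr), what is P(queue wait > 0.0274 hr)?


ρ = 55.87/97.36 = 0.5738
P(Wq > t) = ρ·e^{−(μ−λ)t} = 0.5738·e^{−1.1368}
= 0.5738·0.320836 = 0.184111

Final: 0.184111


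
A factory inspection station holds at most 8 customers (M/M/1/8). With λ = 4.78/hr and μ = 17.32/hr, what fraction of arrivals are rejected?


ρ = λ/μ = 4.78/17.32 = 0.2760
P_K = (1−ρ)ρ^K/(1−ρ^(K+1)) = (0.7240·0.00003365)/(1 − 0.000009288)
= 0.00002437/0.999991 = 0.00002437

Final: 0.00002437


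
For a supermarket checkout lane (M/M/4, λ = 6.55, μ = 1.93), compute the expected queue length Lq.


a = λ/μ = 3.3938; ρ = a/4 = 0.8484
P₀ = 0.018819
Lq = P₀·a^c·ρ / (c!·(1−ρ)²) = 0.018819·132.65877·0.8484/(24·0.02297)
= 3.84235

Final: 3.84235


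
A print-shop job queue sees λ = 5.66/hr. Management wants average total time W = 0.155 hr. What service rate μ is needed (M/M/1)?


W = 1/(μ−λ) ⇒ μ − λ = 1/W = 1/0.155 = 6.4516
μ = λ + 1/W = 5.66 + 6.4516 = 12.1116 per hr

Final: 12.1116 /hr


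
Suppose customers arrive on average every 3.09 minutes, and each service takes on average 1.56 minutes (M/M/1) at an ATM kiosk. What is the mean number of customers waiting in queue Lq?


λ = 60/3.09 = 19.4175 /hr
μ = 60/1.56 = 38.4615 /hr
ρ = λ/μ = 19.4175/38.4615 = 0.5049
Lq = ρ²/(1−ρ) = 0.2549/0.4951 = 0.5148

Final: 0.5148


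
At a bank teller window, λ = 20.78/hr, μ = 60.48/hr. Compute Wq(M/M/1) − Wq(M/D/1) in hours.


ρ = 20.78/60.48 = 0.3436
Wq(M/M/1) = ρ/(μ−λ) = 0.3436/39.70 = 0.008655 hr
Wq(M/D/1) = ρ/(2(μ−λ)) = 0.004327 hr
Savings = 0.008655 − 0.004327 = 0.004327 hr

Final: 0.004327 hr


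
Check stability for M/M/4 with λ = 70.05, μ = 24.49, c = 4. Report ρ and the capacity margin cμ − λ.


Total capacity cμ = 4·24.49 = 97.96/hr
ρ = λ/(cμ) = 70.05/97.96 = 0.7151
Stable ⇔ ρ < 1: YES
Spare capacity = cμ − λ = 97.96 − 70.05 = 27.91/hr

Final: ρ = 0.7151; stable; margin = 27.91/hr


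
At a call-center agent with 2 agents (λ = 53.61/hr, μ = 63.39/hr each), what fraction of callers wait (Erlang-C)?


a = λ/μ = 0.8457; ρ = a/2 = 0.4229
P₀ = 0.405621 (from M/M/c formula)
C(c,a) = [a^c/(c!(1−ρ))]·P₀ = [0.71524/(2·0.5771)]·0.405621
= 0.61964·0.405621 = 0.251338

Final: 0.251338


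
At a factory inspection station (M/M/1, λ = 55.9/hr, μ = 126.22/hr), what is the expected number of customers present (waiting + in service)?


ρ = λ/μ = 55.9/126.22 = 0.4429
L = ρ/(1−ρ) = 0.4429/(1 − 0.4429) = 0.4429/0.5571 = 0.7949

Final: 0.7949


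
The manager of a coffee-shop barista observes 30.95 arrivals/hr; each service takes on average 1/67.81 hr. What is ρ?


ρ = λ/μ = 30.95/67.81 = 0.4564

Final: 0.4564


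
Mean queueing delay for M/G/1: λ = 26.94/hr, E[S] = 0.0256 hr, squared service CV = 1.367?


ρ = λ·E[S] = 26.94·0.0256 = 0.6897
E[S²] = E[S]²(1+C_s²) = 0.0256²·(1+1.367) = 0.001551
Wq = λ·E[S²]/(2(1−ρ)) = 26.94·0.001551/(2·0.3103) = 0.06733 hr

Final: 0.06733 hr


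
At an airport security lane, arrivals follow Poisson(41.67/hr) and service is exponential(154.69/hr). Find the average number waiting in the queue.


ρ = 41.67/154.69 = 0.2694
Lq = ρ²/(1−ρ) = 0.07256/0.7306 = 0.09932

Final: 0.09932


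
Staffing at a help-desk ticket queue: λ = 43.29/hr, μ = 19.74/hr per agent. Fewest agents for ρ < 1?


Stability requires cμ > λ ⇔ c > λ/μ.
λ/μ = 43.29/19.74 = 2.1930
Minimum integer c = ⌊2.1930⌋ + 1 = 3
Check: 3·19.74 = 59.22 > 43.29, while 2·19.74 = 39.48 ≤ 43.29

Final: 3 servers


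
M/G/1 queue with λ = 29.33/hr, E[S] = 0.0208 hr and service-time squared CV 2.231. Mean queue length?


ρ = λ·E[S] = 29.33·0.0208 = 0.6101
Lq = ρ²(1+C_s²)/(2(1−ρ)) = 0.3722·(1+2.231)/(2·0.3899)
= 0.3722·3.2310/0.7799 = 1.54193

Final: 1.54193


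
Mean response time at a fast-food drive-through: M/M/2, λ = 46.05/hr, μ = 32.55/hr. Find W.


a = 1.4147; ρ = 0.7074; P₀ = 0.171390
Lq = P₀·a^c·ρ/(c!(1−ρ)²) = 1.41688
Wq = Lq/λ = 1.41688/46.05 = 0.03077 hr
W = Wq + 1/μ = 0.03077 + 0.03072 = 0.06149 hr

Final: 0.06149 hr


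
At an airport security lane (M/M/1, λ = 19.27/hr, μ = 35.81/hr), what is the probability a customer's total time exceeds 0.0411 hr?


W ~ Exponential(μ−λ) for M/M/1.
μ − λ = 35.81 − 19.27 = 16.5400
P(W > t) = e^{−(μ−λ)t} = e^{−0.6798} = 0.506721

Final: 0.506721


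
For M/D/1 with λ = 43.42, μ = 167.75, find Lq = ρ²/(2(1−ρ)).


ρ = 43.42/167.75 = 0.2588
M/D/1: Lq = ρ²/(2(1−ρ)) = 0.06700/(2·0.7412) = 0.04520

Final: 0.04520


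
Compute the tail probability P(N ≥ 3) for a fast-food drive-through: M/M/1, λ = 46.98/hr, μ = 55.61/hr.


ρ = 46.98/55.61 = 0.8448
P(N ≥ n) = ρ^n = 0.8448^3 = 0.602949

Final: 0.602949


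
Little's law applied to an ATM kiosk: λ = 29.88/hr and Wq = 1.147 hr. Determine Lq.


Lq = λWq = 29.88·1.147 = 34.2724

Final: 34.2724


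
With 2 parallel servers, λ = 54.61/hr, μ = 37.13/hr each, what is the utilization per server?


ρ = λ/(cμ) = 54.61/(2·37.13) = 54.61/74.26 = 0.7354

Final: 0.7354


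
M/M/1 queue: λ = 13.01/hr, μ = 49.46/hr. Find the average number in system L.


ρ = λ/μ = 13.01/49.46 = 0.2630
L = ρ/(1−ρ) = 0.2630/(1 − 0.2630) = 0.2630/0.7370 = 0.3569

Final: 0.3569


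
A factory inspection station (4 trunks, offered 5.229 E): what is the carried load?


B(4,5.229) = 0.416007 (Erlang-B)
Carried load = a(1 − B) = 5.229·(1 − 0.416007) = 5.229·0.583993 = 3.0537 E

Final: 3.0537 Erlangs


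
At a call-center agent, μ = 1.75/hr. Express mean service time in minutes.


Mean service time = 1/μ = 1/1.75 hour = 0.57143 hour
In minutes: 0.57143 × 60 = 34.2857 min

Final: 34.2857 min


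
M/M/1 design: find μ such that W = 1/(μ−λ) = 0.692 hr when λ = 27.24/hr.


W = 1/(μ−λ) ⇒ μ − λ = 1/W = 1/0.692 = 1.4451
μ = λ + 1/W = 27.24 + 1.4451 = 28.6851 per hr

Final: 28.6851 /hr


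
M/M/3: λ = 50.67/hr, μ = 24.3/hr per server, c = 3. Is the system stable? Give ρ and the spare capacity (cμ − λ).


Total capacity cμ = 3·24.3 = 72.90/hr
ρ = λ/(cμ) = 50.67/72.90 = 0.6951
Stable ⇔ ρ < 1: YES
Spare capacity = cμ − λ = 72.90 − 50.67 = 22.23/hr

Final: ρ = 0.6951; stable; margin = 22.23/hr


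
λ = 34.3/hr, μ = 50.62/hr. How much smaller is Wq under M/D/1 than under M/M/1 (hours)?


ρ = 34.3/50.62 = 0.6776
Wq(M/M/1) = ρ/(μ−λ) = 0.6776/16.32 = 0.04152 hr
Wq(M/D/1) = ρ/(2(μ−λ)) = 0.02076 hr
Savings = 0.04152 − 0.02076 = 0.02076 hr

Final: 0.02076 hr


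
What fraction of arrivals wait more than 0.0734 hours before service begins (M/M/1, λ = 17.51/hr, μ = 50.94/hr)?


ρ = 17.51/50.94 = 0.3437
P(Wq > t) = ρ·e^{−(μ−λ)t} = 0.3437·e^{−2.4538}
= 0.3437·0.085970 = 0.029551

Final: 0.029551


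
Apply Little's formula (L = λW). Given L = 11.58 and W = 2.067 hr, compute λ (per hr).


λ = L/W = 11.58/2.067 = 5.6023 /hr

Final: 5.6023 /hr


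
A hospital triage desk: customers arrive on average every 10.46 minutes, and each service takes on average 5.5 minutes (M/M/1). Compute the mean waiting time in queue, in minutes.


λ = 60/10.46 = 5.7361 /hr
μ = 60/5.5 = 10.9091 /hr
ρ = λ/μ = 5.7361/10.9091 = 0.5258
Wq = ρ/(μ−λ) = 0.5258/(10.9091−5.7361) = 0.10165 hr
In minutes: 0.10165·60 = 6.099 min

Final: 6.099 min


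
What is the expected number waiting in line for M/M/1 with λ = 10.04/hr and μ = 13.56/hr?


ρ = 10.04/13.56 = 0.7404
Lq = ρ²/(1−ρ) = 0.5482/0.2596 = 2.1119

Final: 2.1119


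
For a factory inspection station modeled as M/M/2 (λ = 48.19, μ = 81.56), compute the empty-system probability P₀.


a = λ/μ = 48.19/81.56 = 0.5909; ρ = a/c = 0.2954
Σ_{k=0}^{1} a^k/k! (terms k=0..1) = 1.00000 + 0.59085 = 1.59085
Tail: a^2/(2!(1−ρ)) = 0.34911/(2·0.7046) = 0.24774
P₀ = 1/(1.59085 + 0.24774) = 1/1.83860 = 0.543893

Final: 0.543893


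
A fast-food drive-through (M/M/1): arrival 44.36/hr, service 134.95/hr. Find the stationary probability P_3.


ρ = 44.36/134.95 = 0.3287
P_n = (1−ρ)·ρ^n = (1 − 0.3287)·0.3287^3 = 0.6713·0.035519 = 0.023843

Final: 0.023843


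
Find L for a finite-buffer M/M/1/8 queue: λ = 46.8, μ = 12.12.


ρ = 46.8/12.12 = 3.8614
L = ρ[1 − (K+1)ρ^K + Kρ^(K+1)] / [(1−ρ)(1−ρ^(K+1))]
Numerator: 3.8614·(1 − 9·49424.907586 + 8·190848.653056) = 4177888.731746
Denominator: (-2.8614)·(-190847.653056) = 546088.829041
L = 4177888.731746/546088.829041 = 7.6506

Final: 7.6506


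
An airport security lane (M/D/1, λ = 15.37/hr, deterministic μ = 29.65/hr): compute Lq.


ρ = 15.37/29.65 = 0.5184
M/D/1: Lq = ρ²/(2(1−ρ)) = 0.2687/(2·0.4816) = 0.27897

Final: 0.27897


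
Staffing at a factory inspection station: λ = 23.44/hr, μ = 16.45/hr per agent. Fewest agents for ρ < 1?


Stability requires cμ > λ ⇔ c > λ/μ.
λ/μ = 23.44/16.45 = 1.4249
Minimum integer c = ⌊1.4249⌋ + 1 = 2
Check: 2·16.45 = 32.90 > 23.44, while 1·16.45 = 16.45 ≤ 23.44

Final: 2 servers


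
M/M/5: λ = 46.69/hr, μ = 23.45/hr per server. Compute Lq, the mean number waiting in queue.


a = λ/μ = 1.9910; ρ = a/5 = 0.3982
P₀ = 0.135561
Lq = P₀·a^c·ρ / (c!·(1−ρ)²) = 0.135561·31.28997·0.3982/(120·0.36215)
= 0.03887

Final: 0.03887


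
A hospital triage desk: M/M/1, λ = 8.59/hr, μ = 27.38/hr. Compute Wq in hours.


ρ = 8.59/27.38 = 0.3137
Wq = ρ/(μ−λ) = 0.3137/(27.38 − 8.59) = 0.3137/18.79 = 0.01670 hr

Final: 0.01670 hr


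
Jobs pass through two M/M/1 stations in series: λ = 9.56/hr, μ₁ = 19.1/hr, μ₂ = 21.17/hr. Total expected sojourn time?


Each node sees arrival rate λ = 9.56/hr (tandem ⇒ throughput preserved).
W₁ = 1/(μ₁−λ) = 1/(19.1−9.56) = 0.10482 hr
W₂ = 1/(μ₂−λ) = 1/(21.17−9.56) = 0.08613 hr
W_total = W₁ + W₂ = 0.10482 + 0.08613 = 0.19095 hr

Final: 0.19095 hr


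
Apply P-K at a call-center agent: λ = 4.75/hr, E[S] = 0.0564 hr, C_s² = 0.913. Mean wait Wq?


ρ = λ·E[S] = 4.75·0.0564 = 0.2679
E[S²] = E[S]²(1+C_s²) = 0.0564²·(1+0.913) = 0.006085
Wq = λ·E[S²]/(2(1−ρ)) = 4.75·0.006085/(2·0.7321) = 0.01974 hr

Final: 0.01974 hr


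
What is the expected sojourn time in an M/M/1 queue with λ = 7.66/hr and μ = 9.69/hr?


W = 1/(μ−λ) = 1/(9.69 − 7.66) = 1/2.03 = 0.4926 hr

Final: 0.4926 hr


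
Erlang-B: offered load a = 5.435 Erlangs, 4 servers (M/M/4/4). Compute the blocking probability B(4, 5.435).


B(c,a) = (a^c/c!) / Σ_{k=0}^{c} a^k/k!
a^4/4! = 36.356909
Σ terms (k=0..4): 1.00000 + 5.43500 + 14.76961 + 26.75761 + 36.35691 = 84.319136
B = 36.356909/84.319136 = 0.431182

Final: 0.431182


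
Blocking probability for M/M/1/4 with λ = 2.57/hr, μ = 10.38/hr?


ρ = λ/μ = 2.57/10.38 = 0.2476
P_K = (1−ρ)ρ^K/(1−ρ^(K+1)) = (0.7524·0.003758)/(1 − 0.0009304)
= 0.002827/0.999070 = 0.002830

Final: 0.002830


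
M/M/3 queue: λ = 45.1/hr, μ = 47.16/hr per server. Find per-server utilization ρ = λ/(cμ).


ρ = λ/(cμ) = 45.1/(3·47.16) = 45.1/141.48 = 0.3188

Final: 0.3188


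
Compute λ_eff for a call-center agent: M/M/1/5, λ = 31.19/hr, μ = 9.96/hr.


ρ = 3.1315; P_K = (1−ρ)ρ^5/(1−ρ^6) = 0.681389
λ_eff = λ(1 − P_K) = 31.19·(1 − 0.681389) = 31.19·0.318611 = 9.9375 /hr

Final: 9.9375 /hr


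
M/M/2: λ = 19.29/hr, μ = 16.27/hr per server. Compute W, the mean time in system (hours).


a = 1.1856; ρ = 0.5928; P₀ = 0.255643
Lq = P₀·a^c·ρ/(c!(1−ρ)²) = 0.64241
Wq = Lq/λ = 0.64241/19.29 = 0.03330 hr
W = Wq + 1/μ = 0.03330 + 0.06146 = 0.09477 hr

Final: 0.09477 hr


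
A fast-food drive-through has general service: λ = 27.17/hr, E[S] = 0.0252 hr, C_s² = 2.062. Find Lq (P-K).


ρ = λ·E[S] = 27.17·0.0252 = 0.6847
Lq = ρ²(1+C_s²)/(2(1−ρ)) = 0.4688·(1+2.062)/(2·0.3153)
= 0.4688·3.0620/0.6306 = 2.27620

Final: 2.27620


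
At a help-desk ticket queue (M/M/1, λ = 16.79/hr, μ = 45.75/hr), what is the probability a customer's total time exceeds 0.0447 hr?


W ~ Exponential(μ−λ) for M/M/1.
μ − λ = 45.75 − 16.79 = 28.9600
P(W > t) = e^{−(μ−λ)t} = e^{−1.2945} = 0.274032

Final: 0.274032


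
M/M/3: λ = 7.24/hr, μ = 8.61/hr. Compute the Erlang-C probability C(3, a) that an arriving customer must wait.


a = λ/μ = 0.8409; ρ = a/3 = 0.2803
P₀ = 0.428796 (from M/M/c formula)
C(c,a) = [a^c/(c!(1−ρ))]·P₀ = [0.59457/(6·0.7197)]·0.428796
= 0.13769·0.428796 = 0.059041

Final: 0.059041


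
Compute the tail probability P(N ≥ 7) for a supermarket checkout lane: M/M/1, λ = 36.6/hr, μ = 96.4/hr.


ρ = 36.6/96.4 = 0.3797
P(N ≥ n) = ρ^n = 0.3797^7 = 0.001137

Final: 0.001137


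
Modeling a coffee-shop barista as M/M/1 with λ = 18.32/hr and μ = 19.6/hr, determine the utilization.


ρ = λ/μ = 18.32/19.6 = 0.9347

Final: 0.9347


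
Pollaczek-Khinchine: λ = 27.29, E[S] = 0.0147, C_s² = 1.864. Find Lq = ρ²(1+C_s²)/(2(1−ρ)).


ρ = λ·E[S] = 27.29·0.0147 = 0.4012
Lq = ρ²(1+C_s²)/(2(1−ρ)) = 0.1609·(1+1.864)/(2·0.5988)
= 0.1609·2.8640/1.1977 = 0.38484

Final: 0.38484


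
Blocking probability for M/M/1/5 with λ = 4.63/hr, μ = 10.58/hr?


ρ = λ/μ = 4.63/10.58 = 0.4376
P_K = (1−ρ)ρ^K/(1−ρ^(K+1)) = (0.5624·0.016050)/(1 − 0.007024)
= 0.009026/0.992976 = 0.009090

Final: 0.009090


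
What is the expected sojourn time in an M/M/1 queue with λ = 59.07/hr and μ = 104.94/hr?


W = 1/(μ−λ) = 1/(104.94 − 59.07) = 1/45.87 = 0.02180 hr

Final: 0.02180 hr


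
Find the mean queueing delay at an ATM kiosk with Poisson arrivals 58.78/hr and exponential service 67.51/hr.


ρ = 58.78/67.51 = 0.8707
Wq = ρ/(μ−λ) = 0.8707/(67.51 − 58.78) = 0.8707/8.73 = 0.09973 hr

Final: 0.09973 hr


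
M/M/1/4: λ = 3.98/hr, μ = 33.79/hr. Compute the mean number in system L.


ρ = 3.98/33.79 = 0.1178
L = ρ[1 − (K+1)ρ^K + Kρ^(K+1)] / [(1−ρ)(1−ρ^(K+1))]
Numerator: 0.1178·(1 − 5·0.0001925 + 4·0.00002267) = 0.117684
Denominator: (0.8822)·(0.999977) = 0.882194
L = 0.117684/0.882194 = 0.1334

Final: 0.1334


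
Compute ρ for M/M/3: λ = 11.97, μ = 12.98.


ρ = λ/(cμ) = 11.97/(3·12.98) = 11.97/38.94 = 0.3074

Final: 0.3074


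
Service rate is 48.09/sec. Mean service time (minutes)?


Mean service time = 1/μ = 1/48.09 second = 0.02079 second
In minutes: 0.02079 × 0.0166667 = 0.0003466 min

Final: 0.0003466 min


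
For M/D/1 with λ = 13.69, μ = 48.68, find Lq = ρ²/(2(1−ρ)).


ρ = 13.69/48.68 = 0.2812
M/D/1: Lq = ρ²/(2(1−ρ)) = 0.07909/(2·0.7188) = 0.05502

Final: 0.05502


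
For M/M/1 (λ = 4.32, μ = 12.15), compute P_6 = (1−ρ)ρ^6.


ρ = 4.32/12.15 = 0.3556
P_n = (1−ρ)·ρ^n = (1 − 0.3556)·0.3556^6 = 0.6444·0.002020 = 0.001302

Final: 0.001302


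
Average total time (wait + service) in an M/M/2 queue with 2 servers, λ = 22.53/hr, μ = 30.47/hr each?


a = 0.7394; ρ = 0.3697; P₀ = 0.460165
Lq = P₀·a^c·ρ/(c!(1−ρ)²) = 0.11707
Wq = Lq/λ = 0.11707/22.53 = 0.005196 hr
W = Wq + 1/μ = 0.005196 + 0.03282 = 0.03802 hr

Final: 0.03802 hr


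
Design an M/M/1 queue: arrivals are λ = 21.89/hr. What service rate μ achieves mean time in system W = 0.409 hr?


W = 1/(μ−λ) ⇒ μ − λ = 1/W = 1/0.409 = 2.4450
μ = λ + 1/W = 21.89 + 2.4450 = 24.3350 per hr

Final: 24.3350 /hr


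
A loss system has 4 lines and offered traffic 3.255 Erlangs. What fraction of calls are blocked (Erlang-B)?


B(c,a) = (a^c/c!) / Σ_{k=0}^{c} a^k/k!
a^4/4! = 4.677273
Σ terms (k=0..4): 1.00000 + 3.25500 + 5.29751 + 5.74780 + 4.67727 = 19.977587
B = 4.677273/19.977587 = 0.234126

Final: 0.234126


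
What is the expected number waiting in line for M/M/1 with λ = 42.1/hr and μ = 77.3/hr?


ρ = 42.1/77.3 = 0.5446
Lq = ρ²/(1−ρ) = 0.2966/0.4554 = 0.6514

Final: 0.6514


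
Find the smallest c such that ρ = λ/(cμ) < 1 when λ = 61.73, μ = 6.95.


Stability requires cμ > λ ⇔ c > λ/μ.
λ/μ = 61.73/6.95 = 8.8820
Minimum integer c = ⌊8.8820⌋ + 1 = 9
Check: 9·6.95 = 62.55 > 61.73, while 8·6.95 = 55.60 ≤ 61.73

Final: 9 servers


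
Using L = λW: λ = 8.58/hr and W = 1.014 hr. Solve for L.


L = λW = 8.58·1.014 = 8.7001

Final: 8.7001


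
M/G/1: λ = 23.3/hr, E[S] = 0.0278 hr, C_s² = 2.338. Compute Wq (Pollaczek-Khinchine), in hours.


ρ = λ·E[S] = 23.3·0.0278 = 0.6477
E[S²] = E[S]²(1+C_s²) = 0.0278²·(1+2.338) = 0.002580
Wq = λ·E[S²]/(2(1−ρ)) = 23.3·0.002580/(2·0.3523) = 0.08532 hr

Final: 0.08532 hr


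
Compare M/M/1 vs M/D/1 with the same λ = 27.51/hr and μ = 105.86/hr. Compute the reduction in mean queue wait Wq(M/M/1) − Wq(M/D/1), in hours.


ρ = 27.51/105.86 = 0.2599
Wq(M/M/1) = ρ/(μ−λ) = 0.2599/78.35 = 0.003317 hr
Wq(M/D/1) = ρ/(2(μ−λ)) = 0.001658 hr
Savings = 0.003317 − 0.001658 = 0.001658 hr

Final: 0.001658 hr


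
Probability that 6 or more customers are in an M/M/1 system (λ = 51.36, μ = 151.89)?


ρ = 51.36/151.89 = 0.3381
P(N ≥ n) = ρ^n = 0.3381^6 = 0.001495

Final: 0.001495


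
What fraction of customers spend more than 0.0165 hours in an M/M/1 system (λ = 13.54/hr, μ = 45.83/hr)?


W ~ Exponential(μ−λ) for M/M/1.
μ − λ = 45.83 − 13.54 = 32.2900
P(W > t) = e^{−(μ−λ)t} = e^{−0.5328} = 0.586968

Final: 0.586968


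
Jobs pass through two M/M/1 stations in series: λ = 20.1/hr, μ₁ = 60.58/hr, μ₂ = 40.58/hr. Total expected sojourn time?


Each node sees arrival rate λ = 20.1/hr (tandem ⇒ throughput preserved).
W₁ = 1/(μ₁−λ) = 1/(60.58−20.1) = 0.02470 hr
W₂ = 1/(μ₂−λ) = 1/(40.58−20.1) = 0.04883 hr
W_total = W₁ + W₂ = 0.02470 + 0.04883 = 0.07353 hr

Final: 0.07353 hr


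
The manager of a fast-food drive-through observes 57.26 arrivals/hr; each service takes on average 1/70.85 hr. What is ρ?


ρ = λ/μ = 57.26/70.85 = 0.8082

Final: 0.8082


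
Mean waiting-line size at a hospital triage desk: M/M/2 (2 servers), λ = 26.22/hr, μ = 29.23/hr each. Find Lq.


a = λ/μ = 0.8970; ρ = a/2 = 0.4485
P₀ = 0.380727
Lq = P₀·a^c·ρ / (c!·(1−ρ)²) = 0.380727·0.80465·0.4485/(2·0.30414)
= 0.22589

Final: 0.22589


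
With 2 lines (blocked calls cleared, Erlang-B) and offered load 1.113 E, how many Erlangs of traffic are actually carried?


B(2,1.113) = 0.226683 (Erlang-B)
Carried load = a(1 − B) = 1.113·(1 − 0.226683) = 1.113·0.773317 = 0.8607 E

Final: 0.8607 Erlangs


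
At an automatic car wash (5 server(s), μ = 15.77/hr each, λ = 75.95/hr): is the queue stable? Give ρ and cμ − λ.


Total capacity cμ = 5·15.77 = 78.85/hr
ρ = λ/(cμ) = 75.95/78.85 = 0.9632
Stable ⇔ ρ < 1: YES
Spare capacity = cμ − λ = 78.85 − 75.95 = 2.90/hr

Final: ρ = 0.9632; stable; margin = 2.90/hr


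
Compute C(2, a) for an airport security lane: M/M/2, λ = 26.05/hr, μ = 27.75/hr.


a = λ/μ = 0.9387; ρ = a/2 = 0.4694
P₀ = 0.361128 (from M/M/c formula)
C(c,a) = [a^c/(c!(1−ρ))]·P₀ = [0.88123/(2·0.5306)]·0.361128
= 0.83036·0.361128 = 0.299867

Final: 0.299867


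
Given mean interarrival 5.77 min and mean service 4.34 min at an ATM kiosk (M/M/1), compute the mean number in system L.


λ = 60/5.77 = 10.3986 /hr
μ = 60/4.34 = 13.8249 /hr
ρ = λ/μ = 10.3986/13.8249 = 0.7522
L = ρ/(1−ρ) = 0.7522/0.2478 = 3.0350

Final: 3.0350


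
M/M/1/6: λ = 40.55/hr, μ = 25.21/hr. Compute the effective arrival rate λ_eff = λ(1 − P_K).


ρ = 1.6085; P_K = (1−ρ)ρ^6/(1−ρ^7) = 0.392384
λ_eff = λ(1 − P_K) = 40.55·(1 − 0.392384) = 40.55·0.607616 = 24.6388 /hr

Final: 24.6388 /hr


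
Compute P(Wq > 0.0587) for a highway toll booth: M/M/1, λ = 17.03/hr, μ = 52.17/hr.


ρ = 17.03/52.17 = 0.3264
P(Wq > t) = ρ·e^{−(μ−λ)t} = 0.3264·e^{−2.0627}
= 0.3264·0.127108 = 0.041492

Final: 0.041492


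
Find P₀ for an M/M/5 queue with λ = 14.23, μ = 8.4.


a = λ/μ = 14.23/8.4 = 1.6940; ρ = a/c = 0.3388
Σ_{k=0}^{4} a^k/k! (terms k=0..4) = 1.00000 + 1.69405 + 1.43490 + 0.81026 + 0.34316 = 5.28236
Tail: a^5/(5!(1−ρ)) = 13.95173/(120·0.6612) = 0.17584
P₀ = 1/(5.28236 + 0.17584) = 1/5.45821 = 0.183210

Final: 0.183210


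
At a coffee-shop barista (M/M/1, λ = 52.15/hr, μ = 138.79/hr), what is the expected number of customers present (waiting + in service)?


ρ = λ/μ = 52.15/138.79 = 0.3757
L = ρ/(1−ρ) = 0.3757/(1 − 0.3757) = 0.3757/0.6243 = 0.6019

Final: 0.6019


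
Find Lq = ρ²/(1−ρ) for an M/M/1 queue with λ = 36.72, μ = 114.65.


ρ = 36.72/114.65 = 0.3203
Lq = ρ²/(1−ρ) = 0.1026/0.6797 = 0.1509

Final: 0.1509


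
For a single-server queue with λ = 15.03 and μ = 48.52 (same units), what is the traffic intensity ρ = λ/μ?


ρ = λ/μ = 15.03/48.52 = 0.3098

Final: 0.3098


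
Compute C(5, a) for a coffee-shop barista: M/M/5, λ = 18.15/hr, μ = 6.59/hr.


a = λ/μ = 2.7542; ρ = a/5 = 0.5508
P₀ = 0.061101 (from M/M/c formula)
C(c,a) = [a^c/(c!(1−ρ))]·P₀ = [158.47329/(120·0.4492)]·0.061101
= 2.94014·0.061101 = 0.179644

Final: 0.179644


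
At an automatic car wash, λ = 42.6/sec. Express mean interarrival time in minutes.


Mean interarrival time = 1/λ = 1/42.6 second = 0.02347 second
In minutes: 0.02347 × 0.0166667 = 0.0003912 min

Final: 0.0003912 min


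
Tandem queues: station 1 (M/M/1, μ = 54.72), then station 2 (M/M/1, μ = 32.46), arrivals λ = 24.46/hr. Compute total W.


Each node sees arrival rate λ = 24.46/hr (tandem ⇒ throughput preserved).
W₁ = 1/(μ₁−λ) = 1/(54.72−24.46) = 0.03305 hr
W₂ = 1/(μ₂−λ) = 1/(32.46−24.46) = 0.12500 hr
W_total = W₁ + W₂ = 0.03305 + 0.12500 = 0.15805 hr

Final: 0.15805 hr


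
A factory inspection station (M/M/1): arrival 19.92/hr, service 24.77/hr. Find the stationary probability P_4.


ρ = 19.92/24.77 = 0.8042
P_n = (1−ρ)·ρ^n = (1 − 0.8042)·0.8042^4 = 0.1958·0.418267 = 0.081897

Final: 0.081897


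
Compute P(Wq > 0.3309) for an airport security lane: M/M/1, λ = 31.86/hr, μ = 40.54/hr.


ρ = 31.86/40.54 = 0.7859
P(Wq > t) = ρ·e^{−(μ−λ)t} = 0.7859·e^{−2.8722}
= 0.7859·0.056574 = 0.044461

Final: 0.044461


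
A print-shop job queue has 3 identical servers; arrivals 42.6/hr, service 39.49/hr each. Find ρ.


ρ = λ/(cμ) = 42.6/(3·39.49) = 42.6/118.47 = 0.3596

Final: 0.3596


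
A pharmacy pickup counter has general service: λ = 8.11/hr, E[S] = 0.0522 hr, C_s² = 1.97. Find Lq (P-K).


ρ = λ·E[S] = 8.11·0.0522 = 0.4233
Lq = ρ²(1+C_s²)/(2(1−ρ)) = 0.1792·(1+1.97)/(2·0.5767)
= 0.1792·2.9700/1.1533 = 0.46152

Final: 0.46152


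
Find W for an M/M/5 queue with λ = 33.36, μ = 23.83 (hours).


a = 1.3999; ρ = 0.2800; P₀ = 0.246348
Lq = P₀·a^c·ρ/(c!(1−ρ)²) = 0.005961
Wq = Lq/λ = 0.005961/33.36 = 0.0001787 hr
W = Wq + 1/μ = 0.0001787 + 0.04196 = 0.04214 hr

Final: 0.04214 hr


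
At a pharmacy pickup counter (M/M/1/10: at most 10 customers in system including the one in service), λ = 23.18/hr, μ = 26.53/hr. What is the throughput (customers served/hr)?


ρ = 0.8737; P_K = (1−ρ)ρ^10/(1−ρ^11) = 0.042328
λ_eff = λ(1 − P_K) = 23.18·(1 − 0.042328) = 23.18·0.957672 = 22.1988 /hr

Final: 22.1988 /hr


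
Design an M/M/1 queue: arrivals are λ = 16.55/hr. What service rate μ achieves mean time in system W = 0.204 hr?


W = 1/(μ−λ) ⇒ μ − λ = 1/W = 1/0.204 = 4.9020
μ = λ + 1/W = 16.55 + 4.9020 = 21.4520 per hr

Final: 21.4520 /hr


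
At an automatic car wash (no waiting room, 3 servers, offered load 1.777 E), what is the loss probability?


B(c,a) = (a^c/c!) / Σ_{k=0}^{c} a^k/k!
a^3/3! = 0.935214
Σ terms (k=0..3): 1.00000 + 1.77700 + 1.57886 + 0.93521 = 5.291079
B = 0.935214/5.291079 = 0.176753

Final: 0.176753


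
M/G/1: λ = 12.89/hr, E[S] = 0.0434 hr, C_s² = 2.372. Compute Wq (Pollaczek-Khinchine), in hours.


ρ = λ·E[S] = 12.89·0.0434 = 0.5594
E[S²] = E[S]²(1+C_s²) = 0.0434²·(1+2.372) = 0.006351
Wq = λ·E[S²]/(2(1−ρ)) = 12.89·0.006351/(2·0.4406) = 0.09291 hr

Final: 0.09291 hr


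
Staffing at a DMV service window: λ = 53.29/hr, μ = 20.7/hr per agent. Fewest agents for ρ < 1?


Stability requires cμ > λ ⇔ c > λ/μ.
λ/μ = 53.29/20.7 = 2.5744
Minimum integer c = ⌊2.5744⌋ + 1 = 3
Check: 3·20.7 = 62.10 > 53.29, while 2·20.7 = 41.40 ≤ 53.29

Final: 3 servers


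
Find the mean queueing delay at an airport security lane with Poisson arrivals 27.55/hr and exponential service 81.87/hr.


ρ = 27.55/81.87 = 0.3365
Wq = ρ/(μ−λ) = 0.3365/(81.87 − 27.55) = 0.3365/54.32 = 0.006195 hr

Final: 0.006195 hr


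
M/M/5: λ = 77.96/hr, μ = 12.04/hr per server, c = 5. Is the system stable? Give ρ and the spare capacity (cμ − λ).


Total capacity cμ = 5·12.04 = 60.20/hr
ρ = λ/(cμ) = 77.96/60.20 = 1.2950
Stable ⇔ ρ < 1: NO
Spare capacity = cμ − λ = 60.20 − 77.96 = -17.76/hr

Final: ρ = 1.2950; unstable; margin = -17.76/hr


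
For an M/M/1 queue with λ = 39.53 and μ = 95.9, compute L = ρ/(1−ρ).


ρ = λ/μ = 39.53/95.9 = 0.4122
L = ρ/(1−ρ) = 0.4122/(1 − 0.4122) = 0.4122/0.5878 = 0.7013

Final: 0.7013


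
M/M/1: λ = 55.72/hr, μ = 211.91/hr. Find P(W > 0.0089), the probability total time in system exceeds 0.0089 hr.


W ~ Exponential(μ−λ) for M/M/1.
μ − λ = 211.91 − 55.72 = 156.1900
P(W > t) = e^{−(μ−λ)t} = e^{−1.3901} = 0.249053

Final: 0.249053


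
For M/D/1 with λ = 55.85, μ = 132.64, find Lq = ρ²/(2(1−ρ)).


ρ = 55.85/132.64 = 0.4211
M/D/1: Lq = ρ²/(2(1−ρ)) = 0.1773/(2·0.5789) = 0.15312

Final: 0.15312


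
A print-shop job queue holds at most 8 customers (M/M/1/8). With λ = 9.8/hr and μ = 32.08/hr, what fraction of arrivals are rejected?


ρ = λ/μ = 9.8/32.08 = 0.3055
P_K = (1−ρ)ρ^K/(1−ρ^(K+1)) = (0.6945·0.00007585)/(1 − 0.00002317)
= 0.00005268/0.999977 = 0.00005268

Final: 0.00005268


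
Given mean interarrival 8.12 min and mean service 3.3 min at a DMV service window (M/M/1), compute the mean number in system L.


λ = 60/8.12 = 7.3892 /hr
μ = 60/3.3 = 18.1818 /hr
ρ = λ/μ = 7.3892/18.1818 = 0.4064
L = ρ/(1−ρ) = 0.4064/0.5936 = 0.6846

Final: 0.6846


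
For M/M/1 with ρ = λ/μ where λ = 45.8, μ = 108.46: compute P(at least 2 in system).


ρ = 45.8/108.46 = 0.4223
P(N ≥ n) = ρ^n = 0.4223^2 = 0.178317

Final: 0.178317


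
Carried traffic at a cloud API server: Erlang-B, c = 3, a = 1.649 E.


B(3,1.649) = 0.157136 (Erlang-B)
Carried load = a(1 − B) = 1.649·(1 − 0.157136) = 1.649·0.842864 = 1.3899 E

Final: 1.3899 Erlangs


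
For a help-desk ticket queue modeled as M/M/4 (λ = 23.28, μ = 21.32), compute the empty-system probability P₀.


a = λ/μ = 23.28/21.32 = 1.0919; ρ = a/c = 0.2730
Σ_{k=0}^{3} a^k/k! (terms k=0..3) = 1.00000 + 1.09193 + 0.59616 + 0.21699 = 2.90508
Tail: a^4/(4!(1−ρ)) = 1.42162/(24·0.7270) = 0.08148
P₀ = 1/(2.90508 + 0.08148) = 1/2.98655 = 0.334834

Final: 0.334834


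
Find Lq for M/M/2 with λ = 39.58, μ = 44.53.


a = λ/μ = 0.8888; ρ = a/2 = 0.4444
P₀ = 0.384639
Lq = P₀·a^c·ρ / (c!·(1−ρ)²) = 0.384639·0.79003·0.4444/(2·0.30867)
= 0.21876

Final: 0.21876


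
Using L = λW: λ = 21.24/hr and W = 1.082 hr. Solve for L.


L = λW = 21.24·1.082 = 22.9817

Final: 22.9817


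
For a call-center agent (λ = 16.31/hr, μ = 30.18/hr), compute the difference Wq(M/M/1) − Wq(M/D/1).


ρ = 16.31/30.18 = 0.5404
Wq(M/M/1) = ρ/(μ−λ) = 0.5404/13.87 = 0.03896 hr
Wq(M/D/1) = ρ/(2(μ−λ)) = 0.01948 hr
Savings = 0.03896 − 0.01948 = 0.01948 hr

Final: 0.01948 hr


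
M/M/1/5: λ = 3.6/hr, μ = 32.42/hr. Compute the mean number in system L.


ρ = 3.6/32.42 = 0.1110
L = ρ[1 − (K+1)ρ^K + Kρ^(K+1)] / [(1−ρ)(1−ρ^(K+1))]
Numerator: 0.1110·(1 − 6·0.00001688 + 5·0.000001875) = 0.111032
Denominator: (0.8890)·(0.999998) = 0.888956
L = 0.111032/0.888956 = 0.1249

Final: 0.1249


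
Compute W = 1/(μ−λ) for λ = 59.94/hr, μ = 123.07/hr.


W = 1/(μ−λ) = 1/(123.07 − 59.94) = 1/63.13 = 0.01584 hr

Final: 0.01584 hr


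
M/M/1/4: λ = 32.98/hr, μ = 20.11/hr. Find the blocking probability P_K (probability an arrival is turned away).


ρ = λ/μ = 32.98/20.11 = 1.6400
P_K = (1−ρ)ρ^K/(1−ρ^(K+1)) = (-0.6400·7.233597)/(1 − 11.862956)
= -4.629358/-10.862956 = 0.426160

Final: 0.426160


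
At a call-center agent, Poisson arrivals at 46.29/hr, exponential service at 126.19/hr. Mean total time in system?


W = 1/(μ−λ) = 1/(126.19 − 46.29) = 1/79.90 = 0.01252 hr

Final: 0.01252 hr


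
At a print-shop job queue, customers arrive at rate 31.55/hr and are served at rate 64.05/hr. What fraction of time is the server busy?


ρ = λ/μ = 31.55/64.05 = 0.4926

Final: 0.4926


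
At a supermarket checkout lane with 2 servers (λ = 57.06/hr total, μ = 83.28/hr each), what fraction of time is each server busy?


ρ = λ/(cμ) = 57.06/(2·83.28) = 57.06/166.56 = 0.3426

Final: 0.3426


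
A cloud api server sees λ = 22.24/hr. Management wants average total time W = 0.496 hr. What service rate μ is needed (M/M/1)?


W = 1/(μ−λ) ⇒ μ − λ = 1/W = 1/0.496 = 2.0161
μ = λ + 1/W = 22.24 + 2.0161 = 24.2561 per hr

Final: 24.2561 /hr


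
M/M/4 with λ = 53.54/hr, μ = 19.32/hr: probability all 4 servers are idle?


a = λ/μ = 53.54/19.32 = 2.7712; ρ = a/c = 0.6928
Σ_{k=0}^{3} a^k/k! (terms k=0..3) = 1.00000 + 2.77122 + 3.83983 + 3.54701 = 11.15807
Tail: a^4/(4!(1−ρ)) = 58.97731/(24·0.3072) = 7.99945
P₀ = 1/(11.15807 + 7.99945) = 1/19.15752 = 0.052199

Final: 0.052199


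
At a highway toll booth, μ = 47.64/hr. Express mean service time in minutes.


Mean service time = 1/μ = 1/47.64 hour = 0.02099 hour
In minutes: 0.02099 × 60 = 1.2594 min

Final: 1.2594 min


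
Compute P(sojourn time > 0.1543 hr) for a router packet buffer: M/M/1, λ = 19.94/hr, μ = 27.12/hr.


W ~ Exponential(μ−λ) for M/M/1.
μ − λ = 27.12 − 19.94 = 7.1800
P(W > t) = e^{−(μ−λ)t} = e^{−1.1079} = 0.330260

Final: 0.330260


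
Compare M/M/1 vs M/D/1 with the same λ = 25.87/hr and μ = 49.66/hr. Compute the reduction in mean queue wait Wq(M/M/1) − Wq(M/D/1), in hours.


ρ = 25.87/49.66 = 0.5209
Wq(M/M/1) = ρ/(μ−λ) = 0.5209/23.79 = 0.02190 hr
Wq(M/D/1) = ρ/(2(μ−λ)) = 0.01095 hr
Savings = 0.02190 − 0.01095 = 0.01095 hr

Final: 0.01095 hr


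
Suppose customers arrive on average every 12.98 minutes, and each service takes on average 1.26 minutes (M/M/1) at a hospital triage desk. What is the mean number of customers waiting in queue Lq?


λ = 60/12.98 = 4.6225 /hr
μ = 60/1.26 = 47.6190 /hr
ρ = λ/μ = 4.6225/47.6190 = 0.09707
Lq = ρ²/(1−ρ) = 0.009423/0.9029 = 0.01044

Final: 0.01044


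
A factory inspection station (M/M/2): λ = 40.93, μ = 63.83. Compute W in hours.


a = 0.6412; ρ = 0.3206; P₀ = 0.514443
Lq = P₀·a^c·ρ/(c!(1−ρ)²) = 0.07347
Wq = Lq/λ = 0.07347/40.93 = 0.001795 hr
W = Wq + 1/μ = 0.001795 + 0.01567 = 0.01746 hr

Final: 0.01746 hr


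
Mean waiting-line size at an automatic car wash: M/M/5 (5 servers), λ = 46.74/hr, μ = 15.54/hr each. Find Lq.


a = λ/μ = 3.0077; ρ = a/5 = 0.6015
P₀ = 0.046246
Lq = P₀·a^c·ρ / (c!·(1−ρ)²) = 0.046246·246.14355·0.6015/(120·0.15877)
= 0.35941

Final: 0.35941


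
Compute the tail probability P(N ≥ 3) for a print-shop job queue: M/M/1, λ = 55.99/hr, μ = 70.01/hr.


ρ = 55.99/70.01 = 0.7997
P(N ≥ n) = ρ^n = 0.7997^3 = 0.511507

Final: 0.511507


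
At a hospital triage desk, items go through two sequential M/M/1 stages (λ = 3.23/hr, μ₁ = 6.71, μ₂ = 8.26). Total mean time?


Each node sees arrival rate λ = 3.23/hr (tandem ⇒ throughput preserved).
W₁ = 1/(μ₁−λ) = 1/(6.71−3.23) = 0.28736 hr
W₂ = 1/(μ₂−λ) = 1/(8.26−3.23) = 0.19881 hr
W_total = W₁ + W₂ = 0.28736 + 0.19881 = 0.48616 hr

Final: 0.48616 hr


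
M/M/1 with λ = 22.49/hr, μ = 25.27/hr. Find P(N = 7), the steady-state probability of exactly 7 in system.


ρ = 22.49/25.27 = 0.8900
P_n = (1−ρ)·ρ^n = (1 − 0.8900)·0.8900^7 = 0.1100·0.442272 = 0.048655

Final: 0.048655


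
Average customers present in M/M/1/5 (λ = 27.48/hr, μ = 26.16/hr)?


ρ = 27.48/26.16 = 1.0505
L = ρ[1 − (K+1)ρ^K + Kρ^(K+1)] / [(1−ρ)(1−ρ^(K+1))]
Numerator: 1.0505·(1 − 6·1.279072 + 5·1.343612) = 0.045831
Denominator: (-0.05046)·(-0.343612) = 0.017338
L = 0.045831/0.017338 = 2.6434

Final: 2.6434


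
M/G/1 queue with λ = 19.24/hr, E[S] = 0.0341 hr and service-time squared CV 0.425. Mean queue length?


ρ = λ·E[S] = 19.24·0.0341 = 0.6561
Lq = ρ²(1+C_s²)/(2(1−ρ)) = 0.4304·(1+0.425)/(2·0.3439)
= 0.4304·1.4250/0.6878 = 0.89177

Final: 0.89177
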